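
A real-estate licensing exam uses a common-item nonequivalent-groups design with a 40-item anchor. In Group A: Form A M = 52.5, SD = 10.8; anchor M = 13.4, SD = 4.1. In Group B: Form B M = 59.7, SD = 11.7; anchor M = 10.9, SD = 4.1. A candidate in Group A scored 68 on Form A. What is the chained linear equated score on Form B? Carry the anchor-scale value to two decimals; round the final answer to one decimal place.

83.6

Form A → anchor (Group A): v = (4.1/10.8)(68 − 52.5) + 13.4 = 19.28
anchor → Form B (Group B): y = (11.7/4.1)(19.28 − 10.9) + 59.7 = 83.6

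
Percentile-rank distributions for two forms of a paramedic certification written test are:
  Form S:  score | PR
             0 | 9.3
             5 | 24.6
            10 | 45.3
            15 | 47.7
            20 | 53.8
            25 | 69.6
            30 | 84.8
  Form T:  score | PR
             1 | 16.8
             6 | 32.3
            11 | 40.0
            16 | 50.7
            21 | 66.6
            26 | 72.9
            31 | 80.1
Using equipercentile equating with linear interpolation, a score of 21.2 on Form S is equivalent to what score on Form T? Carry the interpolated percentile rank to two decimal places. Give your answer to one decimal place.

18.2

PR of 21.2 on Form S: 53.8 + (21.2 − 20)/(25 − 20) × (69.6 − 53.8) = 57.59
On Form T, PR 57.59 falls between score 16 (PR 50.7) and 21 (PR 66.6).
Interpolate: 16 + (57.59 − 50.7)/(66.6 − 50.7) × (21 − 16) = 18.2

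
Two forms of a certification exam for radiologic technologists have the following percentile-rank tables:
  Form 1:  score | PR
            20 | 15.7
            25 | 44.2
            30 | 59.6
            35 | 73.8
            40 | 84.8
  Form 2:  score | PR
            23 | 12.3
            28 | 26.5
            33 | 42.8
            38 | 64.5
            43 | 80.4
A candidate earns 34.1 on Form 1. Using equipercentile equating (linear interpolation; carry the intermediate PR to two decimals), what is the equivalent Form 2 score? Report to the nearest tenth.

40.1

PR of 34.1 on Form 1: 59.6 + (34.1 − 30)/(35 − 30) × (73.8 − 59.6) = 71.24
On Form 2, PR 71.24 falls between score 38 (PR 64.5) and 43 (PR 80.4).
Interpolate: 38 + (71.24 − 64.5)/(80.4 − 64.5) × (43 − 38) = 40.1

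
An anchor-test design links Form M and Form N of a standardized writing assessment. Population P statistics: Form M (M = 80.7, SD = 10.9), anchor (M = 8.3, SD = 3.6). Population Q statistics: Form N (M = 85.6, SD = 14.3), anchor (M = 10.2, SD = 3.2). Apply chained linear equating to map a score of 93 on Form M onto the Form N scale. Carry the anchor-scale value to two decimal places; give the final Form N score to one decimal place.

Form M → anchor (Population P): v = (3.6/10.9)(93 − 80.7) + 8.3 = 12.36
anchor → Form N (Population Q): y = (14.3/3.2)(12.36 − 10.2) + 85.6 = 95.3

95.3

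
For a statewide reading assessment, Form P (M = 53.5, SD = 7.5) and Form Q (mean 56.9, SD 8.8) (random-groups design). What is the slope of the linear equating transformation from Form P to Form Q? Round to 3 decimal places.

1.173

A = SD_Y / SD_X = 8.8 / 7.5 = 1.173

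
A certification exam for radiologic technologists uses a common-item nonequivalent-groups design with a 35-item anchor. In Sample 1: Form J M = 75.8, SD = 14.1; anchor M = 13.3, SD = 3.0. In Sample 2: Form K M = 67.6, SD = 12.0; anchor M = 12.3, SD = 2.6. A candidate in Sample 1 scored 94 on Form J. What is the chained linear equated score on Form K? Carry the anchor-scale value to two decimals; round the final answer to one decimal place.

Form J → anchor (Sample 1): v = (3.0/14.1)(94 − 75.8) + 13.3 = 17.17
anchor → Form K (Sample 2): y = (12.0/2.6)(17.17 − 12.3) + 67.6 = 90.1

90.1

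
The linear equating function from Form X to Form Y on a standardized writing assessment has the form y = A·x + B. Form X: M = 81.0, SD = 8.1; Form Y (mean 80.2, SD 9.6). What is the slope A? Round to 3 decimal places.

A = SD_Y / SD_X = 9.6 / 8.1 = 1.185

1.185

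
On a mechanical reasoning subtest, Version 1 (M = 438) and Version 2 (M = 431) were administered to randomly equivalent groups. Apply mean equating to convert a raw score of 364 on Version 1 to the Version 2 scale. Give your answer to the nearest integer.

357

Mean equating: y = x + (M_Y − M_X) = 364 + (431 − 438) = 357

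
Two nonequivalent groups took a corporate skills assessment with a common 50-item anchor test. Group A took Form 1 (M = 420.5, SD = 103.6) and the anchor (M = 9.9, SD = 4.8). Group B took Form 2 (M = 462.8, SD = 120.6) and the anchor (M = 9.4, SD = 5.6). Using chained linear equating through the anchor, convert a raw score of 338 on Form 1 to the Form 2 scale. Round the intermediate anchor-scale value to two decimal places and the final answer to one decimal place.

391.3

Form 1 → anchor (Group A): v = (4.8/103.6)(338 − 420.5) + 9.9 = 6.08
anchor → Form 2 (Group B): y = (120.6/5.6)(6.08 − 9.4) + 462.8 = 391.3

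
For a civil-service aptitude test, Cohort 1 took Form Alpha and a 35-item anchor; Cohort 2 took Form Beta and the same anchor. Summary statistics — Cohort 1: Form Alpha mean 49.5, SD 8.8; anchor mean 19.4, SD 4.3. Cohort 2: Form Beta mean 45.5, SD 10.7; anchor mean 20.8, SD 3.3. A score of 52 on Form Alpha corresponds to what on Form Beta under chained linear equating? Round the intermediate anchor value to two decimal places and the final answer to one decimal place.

44.9

Form Alpha → anchor (Cohort 1): v = (4.3/8.8)(52 − 49.5) + 19.4 = 20.62
anchor → Form Beta (Cohort 2): y = (10.7/3.3)(20.62 − 20.8) + 45.5 = 44.9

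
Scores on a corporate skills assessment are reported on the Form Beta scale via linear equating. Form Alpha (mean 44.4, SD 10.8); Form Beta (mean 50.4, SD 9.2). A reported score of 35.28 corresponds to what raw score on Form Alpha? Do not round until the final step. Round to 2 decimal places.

26.65

Invert y = (SD_Y/SD_X)(x − M_X) + M_Y:
x = (SD_X/SD_Y)(y − M_Y) + M_X = (10.8/9.2)(35.28 − 50.4) + 44.4
x = 1.173913 × -15.120 + 44.4 = 26.65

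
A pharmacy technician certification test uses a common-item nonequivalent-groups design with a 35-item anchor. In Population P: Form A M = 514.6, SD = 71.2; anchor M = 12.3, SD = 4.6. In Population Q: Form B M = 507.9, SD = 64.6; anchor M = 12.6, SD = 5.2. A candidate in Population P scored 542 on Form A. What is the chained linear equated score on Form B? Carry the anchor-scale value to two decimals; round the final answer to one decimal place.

526.2

Form A → anchor (Population P): v = (4.6/71.2)(542 − 514.6) + 12.3 = 14.07
anchor → Form B (Population Q): y = (64.6/5.2)(14.07 − 12.6) + 507.9 = 526.2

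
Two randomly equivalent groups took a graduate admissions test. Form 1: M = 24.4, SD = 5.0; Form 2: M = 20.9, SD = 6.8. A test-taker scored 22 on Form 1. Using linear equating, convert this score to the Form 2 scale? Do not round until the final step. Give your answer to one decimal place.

Linear equating: y = (SD_Y/SD_X)(x − M_X) + M_Y
y = (6.8/5.0)(22 − 24.4) + 20.9
y = 1.360000 × -2.4 + 20.9 = -3.2640 + 20.9 = 17.6

17.6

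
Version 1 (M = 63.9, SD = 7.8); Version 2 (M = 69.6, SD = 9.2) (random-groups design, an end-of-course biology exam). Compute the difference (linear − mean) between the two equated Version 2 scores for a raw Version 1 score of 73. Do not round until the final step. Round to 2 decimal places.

1.63

Mean-equated: 73 + (69.6 − 63.9) = 78.70
Linear-equated: (9.2/7.8)(73 − 63.9) + 69.6 = 80.333
Difference = 80.333 − 78.70 = 1.63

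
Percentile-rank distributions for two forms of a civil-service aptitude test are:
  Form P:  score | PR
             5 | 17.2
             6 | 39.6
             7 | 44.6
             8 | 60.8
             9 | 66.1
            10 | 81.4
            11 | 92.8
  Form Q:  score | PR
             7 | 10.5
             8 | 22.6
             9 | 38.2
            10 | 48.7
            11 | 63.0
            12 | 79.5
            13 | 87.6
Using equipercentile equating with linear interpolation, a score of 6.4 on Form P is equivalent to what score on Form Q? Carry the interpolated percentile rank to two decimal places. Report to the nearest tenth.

9.3

PR of 6.4 on Form P: 39.6 + (6.4 − 6)/(7 − 6) × (44.6 − 39.6) = 41.60
On Form Q, PR 41.60 falls between score 9 (PR 38.2) and 10 (PR 48.7).
Interpolate: 9 + (41.60 − 38.2)/(48.7 − 38.2) × (10 − 9) = 9.3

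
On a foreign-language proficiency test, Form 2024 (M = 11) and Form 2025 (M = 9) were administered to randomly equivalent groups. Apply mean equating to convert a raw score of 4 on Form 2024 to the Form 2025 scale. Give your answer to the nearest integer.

Mean equating: y = x + (M_Y − M_X) = 4 + (9 − 11) = 2

2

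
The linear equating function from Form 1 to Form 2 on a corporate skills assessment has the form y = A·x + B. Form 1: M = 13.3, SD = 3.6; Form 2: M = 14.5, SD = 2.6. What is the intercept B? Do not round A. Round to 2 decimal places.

A = SD_Y / SD_X = 2.6 / 3.6 = 0.722222
B = M_Y − A·M_X = 14.5 − 0.722222 × 13.3 = 4.89

4.89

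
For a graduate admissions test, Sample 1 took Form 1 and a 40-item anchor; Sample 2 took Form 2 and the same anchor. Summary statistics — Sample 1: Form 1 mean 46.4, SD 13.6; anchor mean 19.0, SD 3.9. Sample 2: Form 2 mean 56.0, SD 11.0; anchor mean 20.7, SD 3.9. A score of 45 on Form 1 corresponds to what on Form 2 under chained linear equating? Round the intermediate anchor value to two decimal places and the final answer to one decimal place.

Form 1 → anchor (Sample 1): v = (3.9/13.6)(45 − 46.4) + 19.0 = 18.60
anchor → Form 2 (Sample 2): y = (11.0/3.9)(18.60 − 20.7) + 56.0 = 50.1

50.1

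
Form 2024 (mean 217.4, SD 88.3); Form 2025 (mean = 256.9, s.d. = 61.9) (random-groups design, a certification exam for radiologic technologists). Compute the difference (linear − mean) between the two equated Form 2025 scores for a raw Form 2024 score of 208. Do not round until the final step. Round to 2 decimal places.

2.81

Mean-equated: 208 + (256.9 − 217.4) = 247.50
Linear-equated: (61.9/88.3)(208 − 217.4) + 256.9 = 250.310
Difference = 250.310 − 247.50 = 2.81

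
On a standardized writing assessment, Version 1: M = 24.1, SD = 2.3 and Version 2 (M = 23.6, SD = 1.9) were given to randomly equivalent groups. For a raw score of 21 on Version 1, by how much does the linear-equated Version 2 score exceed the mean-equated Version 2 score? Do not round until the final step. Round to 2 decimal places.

Mean-equated: 21 + (23.6 − 24.1) = 20.50
Linear-equated: (1.9/2.3)(21 − 24.1) + 23.6 = 21.039
Difference = 21.039 − 20.50 = 0.54

0.54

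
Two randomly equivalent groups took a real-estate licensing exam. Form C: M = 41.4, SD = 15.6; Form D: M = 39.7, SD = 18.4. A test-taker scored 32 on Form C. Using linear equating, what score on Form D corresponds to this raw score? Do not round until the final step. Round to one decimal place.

Linear equating: y = (SD_Y/SD_X)(x − M_X) + M_Y
y = (18.4/15.6)(32 − 41.4) + 39.7
y = 1.179487 × -9.4 + 39.7 = -11.0872 + 39.7 = 28.6

28.6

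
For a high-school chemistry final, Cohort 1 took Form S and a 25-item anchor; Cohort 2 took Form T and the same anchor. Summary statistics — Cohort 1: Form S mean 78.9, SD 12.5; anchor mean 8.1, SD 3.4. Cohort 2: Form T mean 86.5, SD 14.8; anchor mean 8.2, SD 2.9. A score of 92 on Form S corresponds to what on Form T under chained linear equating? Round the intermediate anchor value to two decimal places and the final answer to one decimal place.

104.2

Form S → anchor (Cohort 1): v = (3.4/12.5)(92 − 78.9) + 8.1 = 11.66
anchor → Form T (Cohort 2): y = (14.8/2.9)(11.66 − 8.2) + 86.5 = 104.2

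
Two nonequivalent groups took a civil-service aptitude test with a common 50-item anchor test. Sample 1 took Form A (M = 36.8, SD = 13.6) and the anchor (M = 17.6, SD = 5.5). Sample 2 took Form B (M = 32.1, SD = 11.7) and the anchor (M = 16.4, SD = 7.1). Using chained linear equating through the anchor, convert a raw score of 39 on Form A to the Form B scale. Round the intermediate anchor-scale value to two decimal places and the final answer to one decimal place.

Form A → anchor (Sample 1): v = (5.5/13.6)(39 − 36.8) + 17.6 = 18.49
anchor → Form B (Sample 2): y = (11.7/7.1)(18.49 − 16.4) + 32.1 = 35.5

35.5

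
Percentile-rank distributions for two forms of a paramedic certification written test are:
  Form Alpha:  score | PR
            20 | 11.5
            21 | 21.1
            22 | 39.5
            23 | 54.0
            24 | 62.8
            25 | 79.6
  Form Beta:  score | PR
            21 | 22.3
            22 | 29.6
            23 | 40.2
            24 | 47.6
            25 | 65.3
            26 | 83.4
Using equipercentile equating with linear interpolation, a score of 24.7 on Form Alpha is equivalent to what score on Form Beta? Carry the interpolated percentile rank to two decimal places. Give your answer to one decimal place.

PR of 24.7 on Form Alpha: 62.8 + (24.7 − 24)/(25 − 24) × (79.6 − 62.8) = 74.56
On Form Beta, PR 74.56 falls between score 25 (PR 65.3) and 26 (PR 83.4).
Interpolate: 25 + (74.56 − 65.3)/(83.4 − 65.3) × (26 − 25) = 25.5

25.5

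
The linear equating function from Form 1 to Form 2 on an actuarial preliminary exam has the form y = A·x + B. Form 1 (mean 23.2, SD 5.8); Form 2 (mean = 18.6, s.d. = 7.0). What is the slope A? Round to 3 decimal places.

A = SD_Y / SD_X = 7.0 / 5.8 = 1.207

1.207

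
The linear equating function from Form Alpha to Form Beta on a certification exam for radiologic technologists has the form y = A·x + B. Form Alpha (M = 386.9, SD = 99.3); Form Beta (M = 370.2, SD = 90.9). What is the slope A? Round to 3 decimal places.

A = SD_Y / SD_X = 90.9 / 99.3 = 0.915

0.915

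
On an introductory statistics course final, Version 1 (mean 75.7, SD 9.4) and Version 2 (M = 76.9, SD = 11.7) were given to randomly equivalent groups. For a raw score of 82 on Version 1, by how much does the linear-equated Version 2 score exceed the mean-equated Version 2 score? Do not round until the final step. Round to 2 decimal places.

Mean-equated: 82 + (76.9 − 75.7) = 83.20
Linear-equated: (11.7/9.4)(82 − 75.7) + 76.9 = 84.741
Difference = 84.741 − 83.20 = 1.54

1.54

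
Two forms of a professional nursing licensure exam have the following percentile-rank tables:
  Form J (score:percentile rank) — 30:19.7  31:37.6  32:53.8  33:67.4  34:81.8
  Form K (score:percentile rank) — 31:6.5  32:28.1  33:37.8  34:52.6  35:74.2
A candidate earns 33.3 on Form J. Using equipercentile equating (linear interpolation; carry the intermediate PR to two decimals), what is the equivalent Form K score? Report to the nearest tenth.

PR of 33.3 on Form J: 67.4 + (33.3 − 33)/(34 − 33) × (81.8 − 67.4) = 71.72
On Form K, PR 71.72 falls between score 34 (PR 52.6) and 35 (PR 74.2).
Interpolate: 34 + (71.72 − 52.6)/(74.2 − 52.6) × (35 − 34) = 34.9

34.9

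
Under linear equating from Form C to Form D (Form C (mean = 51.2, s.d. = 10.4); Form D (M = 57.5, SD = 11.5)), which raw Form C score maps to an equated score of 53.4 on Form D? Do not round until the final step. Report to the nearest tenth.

Invert y = (SD_Y/SD_X)(x − M_X) + M_Y:
x = (SD_X/SD_Y)(y − M_Y) + M_X = (10.4/11.5)(53.4 − 57.5) + 51.2
x = 0.904348 × -4.100 + 51.2 = 47.5

47.5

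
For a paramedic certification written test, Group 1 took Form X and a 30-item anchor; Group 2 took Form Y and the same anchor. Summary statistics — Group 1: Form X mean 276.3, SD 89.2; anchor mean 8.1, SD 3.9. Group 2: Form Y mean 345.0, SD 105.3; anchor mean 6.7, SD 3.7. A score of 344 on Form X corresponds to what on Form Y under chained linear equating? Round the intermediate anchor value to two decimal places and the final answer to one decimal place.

469.1

Form X → anchor (Group 1): v = (3.9/89.2)(344 − 276.3) + 8.1 = 11.06
anchor → Form Y (Group 2): y = (105.3/3.7)(11.06 − 6.7) + 345.0 = 469.1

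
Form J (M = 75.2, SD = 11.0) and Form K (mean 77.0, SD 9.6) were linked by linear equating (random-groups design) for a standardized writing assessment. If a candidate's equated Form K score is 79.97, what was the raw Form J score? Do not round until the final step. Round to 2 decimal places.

78.60

Invert y = (SD_Y/SD_X)(x − M_X) + M_Y:
x = (SD_X/SD_Y)(y − M_Y) + M_X = (11.0/9.6)(79.97 − 77.0) + 75.2
x = 1.145833 × 2.970 + 75.2 = 78.60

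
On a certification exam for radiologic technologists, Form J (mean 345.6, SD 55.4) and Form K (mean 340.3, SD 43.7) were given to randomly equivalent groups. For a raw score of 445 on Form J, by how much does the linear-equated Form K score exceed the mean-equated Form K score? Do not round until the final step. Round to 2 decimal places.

Mean-equated: 445 + (340.3 − 345.6) = 439.70
Linear-equated: (43.7/55.4)(445 − 345.6) + 340.3 = 418.708
Difference = 418.708 − 439.70 = -20.99

-20.99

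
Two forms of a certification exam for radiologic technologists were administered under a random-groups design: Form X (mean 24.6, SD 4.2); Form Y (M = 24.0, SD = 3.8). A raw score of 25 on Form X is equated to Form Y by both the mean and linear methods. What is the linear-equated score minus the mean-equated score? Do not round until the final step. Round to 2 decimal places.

Mean-equated: 25 + (24.0 − 24.6) = 24.40
Linear-equated: (3.8/4.2)(25 − 24.6) + 24.0 = 24.362
Difference = 24.362 − 24.40 = -0.04

-0.04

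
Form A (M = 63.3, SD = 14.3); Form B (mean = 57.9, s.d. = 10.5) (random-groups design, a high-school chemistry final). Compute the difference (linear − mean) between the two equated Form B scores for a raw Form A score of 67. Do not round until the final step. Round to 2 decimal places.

-0.98

Mean-equated: 67 + (57.9 − 63.3) = 61.60
Linear-equated: (10.5/14.3)(67 − 63.3) + 57.9 = 60.617
Difference = 60.617 − 61.60 = -0.98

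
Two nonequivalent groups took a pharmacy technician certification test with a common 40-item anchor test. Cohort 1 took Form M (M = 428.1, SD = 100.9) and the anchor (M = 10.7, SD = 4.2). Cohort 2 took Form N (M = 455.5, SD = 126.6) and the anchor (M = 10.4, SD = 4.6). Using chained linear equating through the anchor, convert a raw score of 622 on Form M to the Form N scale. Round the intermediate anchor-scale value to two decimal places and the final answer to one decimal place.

Form M → anchor (Cohort 1): v = (4.2/100.9)(622 − 428.1) + 10.7 = 18.77
anchor → Form N (Cohort 2): y = (126.6/4.6)(18.77 − 10.4) + 455.5 = 685.9

685.9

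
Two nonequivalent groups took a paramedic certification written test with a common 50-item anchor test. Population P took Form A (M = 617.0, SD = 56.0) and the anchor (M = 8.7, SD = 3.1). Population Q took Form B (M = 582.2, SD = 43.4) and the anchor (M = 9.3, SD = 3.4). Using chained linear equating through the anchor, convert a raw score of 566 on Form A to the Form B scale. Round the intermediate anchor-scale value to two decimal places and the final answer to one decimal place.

Form A → anchor (Population P): v = (3.1/56.0)(566 − 617.0) + 8.7 = 5.88
anchor → Form B (Population Q): y = (43.4/3.4)(5.88 − 9.3) + 582.2 = 538.5

538.5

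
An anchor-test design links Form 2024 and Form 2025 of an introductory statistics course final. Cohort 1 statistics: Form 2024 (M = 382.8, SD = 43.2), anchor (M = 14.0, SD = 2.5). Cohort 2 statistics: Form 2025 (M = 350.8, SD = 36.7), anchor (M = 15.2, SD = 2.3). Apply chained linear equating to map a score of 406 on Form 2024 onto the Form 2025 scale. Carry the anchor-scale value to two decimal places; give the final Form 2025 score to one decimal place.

353.0

Form 2024 → anchor (Cohort 1): v = (2.5/43.2)(406 − 382.8) + 14.0 = 15.34
anchor → Form 2025 (Cohort 2): y = (36.7/2.3)(15.34 − 15.2) + 350.8 = 353.0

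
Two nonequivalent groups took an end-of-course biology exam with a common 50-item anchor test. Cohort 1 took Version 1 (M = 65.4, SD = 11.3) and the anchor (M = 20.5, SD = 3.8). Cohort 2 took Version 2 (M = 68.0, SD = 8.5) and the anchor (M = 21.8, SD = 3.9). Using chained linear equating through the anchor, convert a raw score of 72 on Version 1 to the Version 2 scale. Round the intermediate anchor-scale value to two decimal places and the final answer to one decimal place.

Version 1 → anchor (Cohort 1): v = (3.8/11.3)(72 − 65.4) + 20.5 = 22.72
anchor → Version 2 (Cohort 2): y = (8.5/3.9)(22.72 − 21.8) + 68.0 = 70.0

70.0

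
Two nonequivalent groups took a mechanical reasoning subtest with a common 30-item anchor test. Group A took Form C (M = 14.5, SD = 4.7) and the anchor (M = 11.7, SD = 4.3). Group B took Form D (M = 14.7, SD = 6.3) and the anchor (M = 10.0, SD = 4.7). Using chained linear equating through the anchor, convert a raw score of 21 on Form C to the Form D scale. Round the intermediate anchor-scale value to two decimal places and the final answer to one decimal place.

25.0

Form C → anchor (Group A): v = (4.3/4.7)(21 − 14.5) + 11.7 = 17.65
anchor → Form D (Group B): y = (6.3/4.7)(17.65 − 10.0) + 14.7 = 25.0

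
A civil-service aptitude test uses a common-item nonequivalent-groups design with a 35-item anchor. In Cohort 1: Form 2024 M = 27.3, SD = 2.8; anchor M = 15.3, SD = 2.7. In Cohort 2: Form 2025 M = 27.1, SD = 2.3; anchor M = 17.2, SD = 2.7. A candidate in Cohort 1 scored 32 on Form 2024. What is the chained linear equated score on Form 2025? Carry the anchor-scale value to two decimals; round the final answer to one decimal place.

29.3

Form 2024 → anchor (Cohort 1): v = (2.7/2.8)(32 − 27.3) + 15.3 = 19.83
anchor → Form 2025 (Cohort 2): y = (2.3/2.7)(19.83 − 17.2) + 27.1 = 29.3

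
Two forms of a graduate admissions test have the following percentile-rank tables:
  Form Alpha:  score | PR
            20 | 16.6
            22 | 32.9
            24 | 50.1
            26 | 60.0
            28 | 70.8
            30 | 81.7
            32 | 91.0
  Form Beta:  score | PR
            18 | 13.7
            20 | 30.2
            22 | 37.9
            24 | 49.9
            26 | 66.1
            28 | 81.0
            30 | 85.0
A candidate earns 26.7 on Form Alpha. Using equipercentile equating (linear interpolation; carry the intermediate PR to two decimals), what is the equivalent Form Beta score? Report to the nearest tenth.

PR of 26.7 on Form Alpha: 60.0 + (26.7 − 26)/(28 − 26) × (70.8 − 60.0) = 63.78
On Form Beta, PR 63.78 falls between score 24 (PR 49.9) and 26 (PR 66.1).
Interpolate: 24 + (63.78 − 49.9)/(66.1 − 49.9) × (26 − 24) = 25.7

25.7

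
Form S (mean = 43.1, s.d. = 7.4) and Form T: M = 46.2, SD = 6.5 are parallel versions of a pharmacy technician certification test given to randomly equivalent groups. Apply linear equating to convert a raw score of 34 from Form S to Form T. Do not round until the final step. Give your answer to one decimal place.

Linear equating: y = (SD_Y/SD_X)(x − M_X) + M_Y
y = (6.5/7.4)(34 − 43.1) + 46.2
y = 0.878378 × -9.1 + 46.2 = -7.9932 + 46.2 = 38.2

38.2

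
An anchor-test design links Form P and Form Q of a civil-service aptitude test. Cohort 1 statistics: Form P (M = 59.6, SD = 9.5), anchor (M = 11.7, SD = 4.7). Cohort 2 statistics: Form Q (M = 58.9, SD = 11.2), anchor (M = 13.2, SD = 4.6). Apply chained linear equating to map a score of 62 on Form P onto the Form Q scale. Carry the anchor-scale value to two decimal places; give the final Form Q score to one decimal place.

58.1

Form P → anchor (Cohort 1): v = (4.7/9.5)(62 − 59.6) + 11.7 = 12.89
anchor → Form Q (Cohort 2): y = (11.2/4.6)(12.89 − 13.2) + 58.9 = 58.1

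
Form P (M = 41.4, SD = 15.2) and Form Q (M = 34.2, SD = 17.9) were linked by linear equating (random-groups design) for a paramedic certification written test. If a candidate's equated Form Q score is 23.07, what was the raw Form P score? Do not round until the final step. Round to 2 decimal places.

Invert y = (SD_Y/SD_X)(x − M_X) + M_Y:
x = (SD_X/SD_Y)(y − M_Y) + M_X = (15.2/17.9)(23.07 − 34.2) + 41.4
x = 0.849162 × -11.130 + 41.4 = 31.95

31.95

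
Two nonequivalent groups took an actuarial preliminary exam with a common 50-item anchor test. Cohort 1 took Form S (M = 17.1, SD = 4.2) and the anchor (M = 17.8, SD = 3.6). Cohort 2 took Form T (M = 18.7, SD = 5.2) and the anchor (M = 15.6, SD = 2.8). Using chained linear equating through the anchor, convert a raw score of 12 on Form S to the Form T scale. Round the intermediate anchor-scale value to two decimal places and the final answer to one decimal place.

Form S → anchor (Cohort 1): v = (3.6/4.2)(12 − 17.1) + 17.8 = 13.43
anchor → Form T (Cohort 2): y = (5.2/2.8)(13.43 − 15.6) + 18.7 = 14.7

14.7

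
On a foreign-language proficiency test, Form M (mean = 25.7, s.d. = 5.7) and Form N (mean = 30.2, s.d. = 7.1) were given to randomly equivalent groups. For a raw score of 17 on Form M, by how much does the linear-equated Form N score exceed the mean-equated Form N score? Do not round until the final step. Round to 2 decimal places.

-2.14

Mean-equated: 17 + (30.2 − 25.7) = 21.50
Linear-equated: (7.1/5.7)(17 − 25.7) + 30.2 = 19.363
Difference = 19.363 − 21.50 = -2.14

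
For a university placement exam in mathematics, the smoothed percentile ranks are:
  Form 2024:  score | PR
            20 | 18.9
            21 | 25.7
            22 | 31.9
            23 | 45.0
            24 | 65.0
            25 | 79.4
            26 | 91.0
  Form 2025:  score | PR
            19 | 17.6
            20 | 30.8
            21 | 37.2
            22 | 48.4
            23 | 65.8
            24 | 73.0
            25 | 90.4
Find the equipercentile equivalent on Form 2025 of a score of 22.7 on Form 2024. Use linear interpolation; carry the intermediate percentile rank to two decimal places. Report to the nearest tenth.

PR of 22.7 on Form 2024: 31.9 + (22.7 − 22)/(23 − 22) × (45.0 − 31.9) = 41.07
On Form 2025, PR 41.07 falls between score 21 (PR 37.2) and 22 (PR 48.4).
Interpolate: 21 + (41.07 − 37.2)/(48.4 − 37.2) × (22 − 21) = 21.3

21.3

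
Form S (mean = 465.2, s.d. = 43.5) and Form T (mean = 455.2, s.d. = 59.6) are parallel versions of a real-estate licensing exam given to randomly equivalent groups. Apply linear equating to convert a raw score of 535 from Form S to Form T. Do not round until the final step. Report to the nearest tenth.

Linear equating: y = (SD_Y/SD_X)(x − M_X) + M_Y
y = (59.6/43.5)(535 − 465.2) + 455.2
y = 1.370115 × 69.8 + 455.2 = 95.6340 + 455.2 = 550.8

550.8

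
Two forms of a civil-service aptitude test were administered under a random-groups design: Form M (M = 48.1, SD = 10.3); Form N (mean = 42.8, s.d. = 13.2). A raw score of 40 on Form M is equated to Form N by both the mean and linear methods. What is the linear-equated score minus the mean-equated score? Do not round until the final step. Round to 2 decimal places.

-2.28

Mean-equated: 40 + (42.8 − 48.1) = 34.70
Linear-equated: (13.2/10.3)(40 − 48.1) + 42.8 = 32.419
Difference = 32.419 − 34.70 = -2.28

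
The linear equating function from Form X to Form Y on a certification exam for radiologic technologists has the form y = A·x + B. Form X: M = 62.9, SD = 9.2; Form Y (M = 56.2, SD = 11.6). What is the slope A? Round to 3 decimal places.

A = SD_Y / SD_X = 11.6 / 9.2 = 1.261

1.261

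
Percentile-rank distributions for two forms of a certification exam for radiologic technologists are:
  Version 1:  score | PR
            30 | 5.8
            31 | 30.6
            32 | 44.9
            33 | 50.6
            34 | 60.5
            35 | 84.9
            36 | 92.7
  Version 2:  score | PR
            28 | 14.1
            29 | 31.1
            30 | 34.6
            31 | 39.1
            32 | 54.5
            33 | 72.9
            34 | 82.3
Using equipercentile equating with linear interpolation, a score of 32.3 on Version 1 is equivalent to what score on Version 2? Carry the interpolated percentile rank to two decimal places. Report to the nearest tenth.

31.5

PR of 32.3 on Version 1: 44.9 + (32.3 − 32)/(33 − 32) × (50.6 − 44.9) = 46.61
On Version 2, PR 46.61 falls between score 31 (PR 39.1) and 32 (PR 54.5).
Interpolate: 31 + (46.61 − 39.1)/(54.5 − 39.1) × (32 − 31) = 31.5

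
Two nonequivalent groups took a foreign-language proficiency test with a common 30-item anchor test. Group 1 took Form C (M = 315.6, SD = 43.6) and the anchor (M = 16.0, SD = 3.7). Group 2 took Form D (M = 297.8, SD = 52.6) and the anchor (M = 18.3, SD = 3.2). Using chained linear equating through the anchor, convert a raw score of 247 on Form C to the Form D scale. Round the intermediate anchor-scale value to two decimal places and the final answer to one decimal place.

Form C → anchor (Group 1): v = (3.7/43.6)(247 − 315.6) + 16.0 = 10.18
anchor → Form D (Group 2): y = (52.6/3.2)(10.18 − 18.3) + 297.8 = 164.3

164.3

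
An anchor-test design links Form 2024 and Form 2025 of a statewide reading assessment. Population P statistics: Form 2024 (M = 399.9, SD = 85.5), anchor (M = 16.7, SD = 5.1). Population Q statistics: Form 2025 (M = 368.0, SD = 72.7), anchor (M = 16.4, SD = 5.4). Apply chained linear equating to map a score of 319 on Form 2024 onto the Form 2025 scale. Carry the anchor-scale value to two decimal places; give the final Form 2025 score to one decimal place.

Form 2024 → anchor (Population P): v = (5.1/85.5)(319 − 399.9) + 16.7 = 11.87
anchor → Form 2025 (Population Q): y = (72.7/5.4)(11.87 − 16.4) + 368.0 = 307.0

307.0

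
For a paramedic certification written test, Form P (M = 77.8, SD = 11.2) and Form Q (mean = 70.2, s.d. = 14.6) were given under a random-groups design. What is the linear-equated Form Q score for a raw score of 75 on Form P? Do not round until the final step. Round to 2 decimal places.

Linear equating: y = (SD_Y/SD_X)(x − M_X) + M_Y
y = (14.6/11.2)(75 − 77.8) + 70.2
y = 1.303571 × -2.8 + 70.2 = -3.6500 + 70.2 = 66.55

66.55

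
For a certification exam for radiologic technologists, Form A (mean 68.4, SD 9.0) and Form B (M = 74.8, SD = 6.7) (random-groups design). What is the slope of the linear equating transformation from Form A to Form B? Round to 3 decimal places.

A = SD_Y / SD_X = 6.7 / 9.0 = 0.744

0.744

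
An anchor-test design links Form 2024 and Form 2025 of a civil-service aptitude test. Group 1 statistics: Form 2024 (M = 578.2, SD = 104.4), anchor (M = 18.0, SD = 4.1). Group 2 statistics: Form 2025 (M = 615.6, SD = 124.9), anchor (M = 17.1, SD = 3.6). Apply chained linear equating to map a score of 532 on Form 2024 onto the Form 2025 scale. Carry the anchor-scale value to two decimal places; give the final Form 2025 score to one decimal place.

584.0

Form 2024 → anchor (Group 1): v = (4.1/104.4)(532 − 578.2) + 18.0 = 16.19
anchor → Form 2025 (Group 2): y = (124.9/3.6)(16.19 − 17.1) + 615.6 = 584.0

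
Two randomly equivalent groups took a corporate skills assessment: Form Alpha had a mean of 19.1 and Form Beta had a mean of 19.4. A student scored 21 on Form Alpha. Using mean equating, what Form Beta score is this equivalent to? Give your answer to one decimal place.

21.3

Mean equating: y = x + (M_Y − M_X) = 21 + (19.4 − 19.1) = 21.3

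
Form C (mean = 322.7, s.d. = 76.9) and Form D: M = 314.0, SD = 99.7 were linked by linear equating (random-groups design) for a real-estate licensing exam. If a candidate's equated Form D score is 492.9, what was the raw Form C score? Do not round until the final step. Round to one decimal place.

460.7

Invert y = (SD_Y/SD_X)(x − M_X) + M_Y:
x = (SD_X/SD_Y)(y − M_Y) + M_X = (76.9/99.7)(492.9 − 314.0) + 322.7
x = 0.771314 × 178.900 + 322.7 = 460.7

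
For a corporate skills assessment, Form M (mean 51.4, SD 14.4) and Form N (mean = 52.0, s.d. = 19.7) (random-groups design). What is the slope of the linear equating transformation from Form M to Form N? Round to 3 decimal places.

A = SD_Y / SD_X = 19.7 / 14.4 = 1.368

1.368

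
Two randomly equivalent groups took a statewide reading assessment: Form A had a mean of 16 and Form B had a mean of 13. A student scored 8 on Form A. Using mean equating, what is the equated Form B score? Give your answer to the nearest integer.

Mean equating: y = x + (M_Y − M_X) = 8 + (13 − 16) = 5

5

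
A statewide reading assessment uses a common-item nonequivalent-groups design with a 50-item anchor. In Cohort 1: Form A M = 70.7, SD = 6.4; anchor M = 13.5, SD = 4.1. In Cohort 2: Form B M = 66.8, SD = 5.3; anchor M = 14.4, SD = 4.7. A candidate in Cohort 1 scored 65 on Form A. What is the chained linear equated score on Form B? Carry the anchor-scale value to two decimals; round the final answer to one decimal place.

Form A → anchor (Cohort 1): v = (4.1/6.4)(65 − 70.7) + 13.5 = 9.85
anchor → Form B (Cohort 2): y = (5.3/4.7)(9.85 − 14.4) + 66.8 = 61.7

61.7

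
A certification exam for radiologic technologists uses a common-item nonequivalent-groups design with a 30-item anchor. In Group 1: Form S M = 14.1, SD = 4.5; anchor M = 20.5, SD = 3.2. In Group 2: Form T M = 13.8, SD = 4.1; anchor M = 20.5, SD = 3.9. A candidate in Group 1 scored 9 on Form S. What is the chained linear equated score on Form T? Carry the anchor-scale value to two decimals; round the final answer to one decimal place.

Form S → anchor (Group 1): v = (3.2/4.5)(9 − 14.1) + 20.5 = 16.87
anchor → Form T (Group 2): y = (4.1/3.9)(16.87 − 20.5) + 13.8 = 10.0

10.0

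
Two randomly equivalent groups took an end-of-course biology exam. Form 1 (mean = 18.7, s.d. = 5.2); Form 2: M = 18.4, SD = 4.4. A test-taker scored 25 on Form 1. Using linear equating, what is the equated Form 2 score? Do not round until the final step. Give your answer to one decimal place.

Linear equating: y = (SD_Y/SD_X)(x − M_X) + M_Y
y = (4.4/5.2)(25 − 18.7) + 18.4
y = 0.846154 × 6.3 + 18.4 = 5.3308 + 18.4 = 23.7

23.7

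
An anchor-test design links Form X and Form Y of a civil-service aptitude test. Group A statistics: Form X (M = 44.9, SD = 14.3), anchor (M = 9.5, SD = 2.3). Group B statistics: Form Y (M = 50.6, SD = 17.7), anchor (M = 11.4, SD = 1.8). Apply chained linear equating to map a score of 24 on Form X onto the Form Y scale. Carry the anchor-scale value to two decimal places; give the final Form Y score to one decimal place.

-1.1

Form X → anchor (Group A): v = (2.3/14.3)(24 − 44.9) + 9.5 = 6.14
anchor → Form Y (Group B): y = (17.7/1.8)(6.14 − 11.4) + 50.6 = -1.1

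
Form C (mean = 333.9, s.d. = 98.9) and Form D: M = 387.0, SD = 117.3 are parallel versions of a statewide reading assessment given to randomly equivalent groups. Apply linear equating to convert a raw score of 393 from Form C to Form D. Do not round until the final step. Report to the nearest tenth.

Linear equating: y = (SD_Y/SD_X)(x − M_X) + M_Y
y = (117.3/98.9)(393 − 333.9) + 387.0
y = 1.186047 × 59.1 + 387.0 = 70.0953 + 387.0 = 457.1

457.1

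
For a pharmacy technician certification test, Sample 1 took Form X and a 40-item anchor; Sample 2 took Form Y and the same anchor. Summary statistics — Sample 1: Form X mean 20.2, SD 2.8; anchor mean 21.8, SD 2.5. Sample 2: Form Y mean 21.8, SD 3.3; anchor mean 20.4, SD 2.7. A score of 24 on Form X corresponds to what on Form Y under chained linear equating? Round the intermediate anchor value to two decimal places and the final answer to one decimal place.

Form X → anchor (Sample 1): v = (2.5/2.8)(24 − 20.2) + 21.8 = 25.19
anchor → Form Y (Sample 2): y = (3.3/2.7)(25.19 − 20.4) + 21.8 = 27.7

27.7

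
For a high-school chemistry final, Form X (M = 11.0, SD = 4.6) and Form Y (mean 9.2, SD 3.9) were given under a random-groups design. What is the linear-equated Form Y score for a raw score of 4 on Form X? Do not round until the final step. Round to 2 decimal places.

Linear equating: y = (SD_Y/SD_X)(x − M_X) + M_Y
y = (3.9/4.6)(4 − 11.0) + 9.2
y = 0.847826 × -7.0 + 9.2 = -5.9348 + 9.2 = 3.27

3.27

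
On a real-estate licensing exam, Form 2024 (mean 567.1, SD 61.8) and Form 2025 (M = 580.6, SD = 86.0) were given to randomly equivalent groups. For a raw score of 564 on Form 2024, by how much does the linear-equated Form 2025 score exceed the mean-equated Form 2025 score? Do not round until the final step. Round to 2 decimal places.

Mean-equated: 564 + (580.6 − 567.1) = 577.50
Linear-equated: (86.0/61.8)(564 − 567.1) + 580.6 = 576.286
Difference = 576.286 − 577.50 = -1.21

-1.21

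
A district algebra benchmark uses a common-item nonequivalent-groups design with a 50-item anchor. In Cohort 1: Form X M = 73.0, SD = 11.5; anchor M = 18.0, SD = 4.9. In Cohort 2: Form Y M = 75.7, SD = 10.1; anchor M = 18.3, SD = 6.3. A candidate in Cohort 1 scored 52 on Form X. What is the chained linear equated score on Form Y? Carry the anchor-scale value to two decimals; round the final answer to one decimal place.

60.9

Form X → anchor (Cohort 1): v = (4.9/11.5)(52 − 73.0) + 18.0 = 9.05
anchor → Form Y (Cohort 2): y = (10.1/6.3)(9.05 − 18.3) + 75.7 = 60.9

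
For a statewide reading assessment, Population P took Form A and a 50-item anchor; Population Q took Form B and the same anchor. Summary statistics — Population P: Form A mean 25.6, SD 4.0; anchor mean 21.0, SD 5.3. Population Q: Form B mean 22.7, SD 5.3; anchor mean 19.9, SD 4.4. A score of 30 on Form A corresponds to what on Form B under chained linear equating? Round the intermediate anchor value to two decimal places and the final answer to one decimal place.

Form A → anchor (Population P): v = (5.3/4.0)(30 − 25.6) + 21.0 = 26.83
anchor → Form B (Population Q): y = (5.3/4.4)(26.83 − 19.9) + 22.7 = 31.0

31.0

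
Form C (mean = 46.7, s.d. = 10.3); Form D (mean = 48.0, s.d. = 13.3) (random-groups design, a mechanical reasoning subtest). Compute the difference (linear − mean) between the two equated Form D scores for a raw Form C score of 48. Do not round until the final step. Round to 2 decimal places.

0.38

Mean-equated: 48 + (48.0 − 46.7) = 49.30
Linear-equated: (13.3/10.3)(48 − 46.7) + 48.0 = 49.679
Difference = 49.679 − 49.30 = 0.38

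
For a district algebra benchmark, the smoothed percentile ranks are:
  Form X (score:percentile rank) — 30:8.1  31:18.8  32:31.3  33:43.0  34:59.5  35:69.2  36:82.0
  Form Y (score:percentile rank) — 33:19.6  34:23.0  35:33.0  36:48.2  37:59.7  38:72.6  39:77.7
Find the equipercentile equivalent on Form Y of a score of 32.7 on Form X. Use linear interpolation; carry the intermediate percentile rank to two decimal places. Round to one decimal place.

35.4

PR of 32.7 on Form X: 31.3 + (32.7 − 32)/(33 − 32) × (43.0 − 31.3) = 39.49
On Form Y, PR 39.49 falls between score 35 (PR 33.0) and 36 (PR 48.2).
Interpolate: 35 + (39.49 − 33.0)/(48.2 − 33.0) × (36 − 35) = 35.4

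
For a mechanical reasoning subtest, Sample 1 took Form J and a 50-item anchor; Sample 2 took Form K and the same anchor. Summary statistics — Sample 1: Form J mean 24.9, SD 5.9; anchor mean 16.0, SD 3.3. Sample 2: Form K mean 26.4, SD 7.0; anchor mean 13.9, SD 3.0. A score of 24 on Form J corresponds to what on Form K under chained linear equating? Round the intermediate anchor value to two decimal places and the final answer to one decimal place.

30.1

Form J → anchor (Sample 1): v = (3.3/5.9)(24 − 24.9) + 16.0 = 15.50
anchor → Form K (Sample 2): y = (7.0/3.0)(15.50 − 13.9) + 26.4 = 30.1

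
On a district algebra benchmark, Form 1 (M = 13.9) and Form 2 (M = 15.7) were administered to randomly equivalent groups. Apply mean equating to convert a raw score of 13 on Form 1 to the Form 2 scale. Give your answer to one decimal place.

14.8

Mean equating: y = x + (M_Y − M_X) = 13 + (15.7 − 13.9) = 14.8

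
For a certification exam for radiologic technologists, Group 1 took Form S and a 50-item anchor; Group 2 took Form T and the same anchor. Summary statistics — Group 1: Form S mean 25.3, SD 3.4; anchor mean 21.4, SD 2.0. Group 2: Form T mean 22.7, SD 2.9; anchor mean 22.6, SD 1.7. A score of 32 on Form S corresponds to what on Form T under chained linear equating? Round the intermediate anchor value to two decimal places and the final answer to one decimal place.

27.4

Form S → anchor (Group 1): v = (2.0/3.4)(32 − 25.3) + 21.4 = 25.34
anchor → Form T (Group 2): y = (2.9/1.7)(25.34 − 22.6) + 22.7 = 27.4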